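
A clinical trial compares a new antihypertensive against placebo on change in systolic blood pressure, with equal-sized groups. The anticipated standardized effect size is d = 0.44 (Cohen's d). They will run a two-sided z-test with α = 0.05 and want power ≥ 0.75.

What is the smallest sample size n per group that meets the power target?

For power 0.75 need Φ(δ − z_{0.025}) = 0.75, so δ = z_{0.025} + z_{0.25} = 1.960 + 0.674 = 2.634.
(Ignoring the negligible lower-tail rejection probability gives the usual closed-form inversion.)
δ = d·√(n/2) ⇒ n = 2(δ/d)² = 2 × (2.634 / 0.44)² = 71.70.
Rounding up, n = 72 per group.

n = 72 per group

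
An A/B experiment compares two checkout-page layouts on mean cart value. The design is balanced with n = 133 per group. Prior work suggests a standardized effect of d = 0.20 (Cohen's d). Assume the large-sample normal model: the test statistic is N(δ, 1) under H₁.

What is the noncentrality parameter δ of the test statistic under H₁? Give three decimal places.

δ ≈ 1.631

δ = d·√(n/2) = 0.20 × √(133/2) = 1.6310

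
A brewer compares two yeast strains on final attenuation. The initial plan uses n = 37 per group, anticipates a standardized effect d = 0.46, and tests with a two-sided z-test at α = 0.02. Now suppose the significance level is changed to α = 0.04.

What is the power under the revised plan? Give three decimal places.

δ = d·√(n/2) = 0.46 × √(37/2) = 1.9785 (unchanged). New critical value: z_{0.02} = 2.054.
Revised power = Φ(δ − 2.054) + Φ(−δ − 2.054) = Φ(-0.075) + Φ(-4.032) = 0.4700 + 0.0000 = 0.4700.

Power ≈ 0.470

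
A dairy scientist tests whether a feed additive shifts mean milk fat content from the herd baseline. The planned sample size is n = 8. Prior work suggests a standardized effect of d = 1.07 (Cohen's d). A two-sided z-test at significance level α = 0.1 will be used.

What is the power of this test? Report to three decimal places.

Noncentrality parameter: δ = d·√n = 1.07 × √8 = 3.0264
Two-sided α = 0.1 → critical value z_{0.05} = 1.645.
Power = Φ(δ − 1.645) + Φ(−δ − 1.645) = Φ(1.382) + Φ(-4.671) = 0.9164 + 0.0000 = 0.9164.

Power ≈ 0.916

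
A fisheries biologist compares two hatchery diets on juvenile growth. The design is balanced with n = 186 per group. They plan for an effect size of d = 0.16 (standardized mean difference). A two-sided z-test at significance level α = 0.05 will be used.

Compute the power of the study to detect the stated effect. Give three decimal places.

Noncentrality parameter: δ = d·√(n/2) = 0.16 × √(186/2) = 1.5430
Critical value for a two-sided test at α = 0.05: z_{α/2} = 1.960.
Power = Φ(δ − 1.960) + Φ(−δ − 1.960) = Φ(-0.417) + Φ(-3.503) = 0.3383 + 0.0002 = 0.3386.

Power ≈ 0.339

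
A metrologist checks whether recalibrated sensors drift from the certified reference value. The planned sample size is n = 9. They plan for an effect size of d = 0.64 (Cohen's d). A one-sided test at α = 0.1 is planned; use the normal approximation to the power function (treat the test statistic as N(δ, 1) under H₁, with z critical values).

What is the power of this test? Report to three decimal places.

Noncentrality parameter: δ = d·√n = 0.64 × √9 = 1.9200
Critical value for a one-sided test at α = 0.1: z_α = 1.282.
Power = P(Z > 1.282 − δ) = Φ(0.638) = 0.7384.

Power ≈ 0.738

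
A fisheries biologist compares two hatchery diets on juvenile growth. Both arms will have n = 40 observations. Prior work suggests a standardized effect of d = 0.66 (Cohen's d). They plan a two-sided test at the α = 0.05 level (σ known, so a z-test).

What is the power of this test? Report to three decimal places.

Noncentrality parameter: δ = d·√(n/2) = 0.66 × √(40/2) = 2.9516
Two-sided α = 0.05 → critical value z_{0.025} = 1.960.
Power = Φ(δ − 1.960) + Φ(−δ − 1.960) = Φ(0.992) + Φ(-4.912) = 0.8393 + 0.0000 = 0.8393.

Power ≈ 0.839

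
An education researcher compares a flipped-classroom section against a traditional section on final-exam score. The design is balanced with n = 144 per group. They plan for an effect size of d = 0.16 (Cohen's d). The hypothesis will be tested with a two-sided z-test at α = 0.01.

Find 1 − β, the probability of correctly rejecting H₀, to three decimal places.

Power ≈ 0.112

Noncentrality parameter: δ = d·√(n/2) = 0.16 × √(144/2) = 1.3576
Two-sided α = 0.01 → critical value z_{0.005} = 2.576.
Power = Φ(δ − 2.576) + Φ(−δ − 2.576) = Φ(-1.218) + Φ(-3.933) = 0.1116 + 0.0000 = 0.1116.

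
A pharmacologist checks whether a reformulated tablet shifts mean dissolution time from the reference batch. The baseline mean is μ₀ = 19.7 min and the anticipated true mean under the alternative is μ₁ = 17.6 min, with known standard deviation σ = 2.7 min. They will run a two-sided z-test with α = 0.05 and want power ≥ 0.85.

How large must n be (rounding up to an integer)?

n = 15

Standardized effect: d = |μ₁ − μ₀| / σ = |17.6 − 19.7| / 2.7 = 0.7778
For power 0.85 need Φ(δ − z_{0.025}) = 0.85, so δ = z_{0.025} + z_{0.15} = 1.960 + 1.036 = 2.996.
(The Φ(−δ − z_{α/2}) term is vanishingly small for δ > 0 and is dropped in the standard sample-size formula.)
δ = d·√n ⇒ n = (δ/d)² = (2.996 / 0.7778)² = 14.84.
Round up to the next whole unit.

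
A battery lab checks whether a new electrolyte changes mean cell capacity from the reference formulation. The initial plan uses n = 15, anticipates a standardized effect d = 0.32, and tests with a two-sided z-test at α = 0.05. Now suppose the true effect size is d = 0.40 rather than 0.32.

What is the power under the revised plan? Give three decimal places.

Power ≈ 0.341

With d = 0.40: δ = d·√n = 0.40 × √15 = 1.5492. Critical value z_{0.025} = 1.960.
Revised power = Φ(δ − 1.960) + Φ(−δ − 1.960) = Φ(-0.411) + Φ(-3.509) = 0.3406 + 0.0002 = 0.3408.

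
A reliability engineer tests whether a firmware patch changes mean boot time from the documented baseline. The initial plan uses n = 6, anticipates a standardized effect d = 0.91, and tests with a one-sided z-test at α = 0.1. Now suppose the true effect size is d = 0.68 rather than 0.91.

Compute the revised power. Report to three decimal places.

Power ≈ 0.650

With d = 0.68: δ = d·√n = 0.68 × √6 = 1.6657. Critical value z_{0.1} = 1.282.
Revised power = Φ(δ − 1.282) = Φ(0.384) = 0.6495.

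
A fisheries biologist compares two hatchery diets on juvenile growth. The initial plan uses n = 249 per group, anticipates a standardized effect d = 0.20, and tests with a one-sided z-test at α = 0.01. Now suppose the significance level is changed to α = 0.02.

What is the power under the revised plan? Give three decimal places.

Power ≈ 0.571

δ = d·√(n/2) = 0.20 × √(249/2) = 2.2316 (unchanged). New critical value: z_{0.02} = 2.054.
Revised power = Φ(δ − 2.054) = Φ(0.178) = 0.5706.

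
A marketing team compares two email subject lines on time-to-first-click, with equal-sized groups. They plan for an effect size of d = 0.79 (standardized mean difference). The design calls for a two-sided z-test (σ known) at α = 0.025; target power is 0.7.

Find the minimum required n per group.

For power 0.7 need Φ(δ − z_{0.0125}) = 0.7, so δ = z_{0.0125} + z_{0.30} = 2.241 + 0.524 = 2.766.
(For δ > 0 the lower-tail rejection region contributes negligibly to power, so the one-term inversion is standard.)
δ = d·√(n/2) ⇒ n = 2(δ/d)² = 2 × (2.766 / 0.79)² = 24.51.
Rounding up, n = 25 per group.

n = 25 per group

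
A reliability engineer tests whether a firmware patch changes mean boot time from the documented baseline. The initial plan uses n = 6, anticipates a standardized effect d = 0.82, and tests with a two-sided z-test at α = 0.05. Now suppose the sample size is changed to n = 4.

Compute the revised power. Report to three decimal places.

With n = 4: δ = d·√n = 0.82 × √4 = 1.6400. Critical value z_{0.025} = 1.960.
Revised power = Φ(δ − 1.960) + Φ(−δ − 1.960) = Φ(-0.320) + Φ(-3.600) = 0.3745 + 0.0002 = 0.3747.

Power ≈ 0.375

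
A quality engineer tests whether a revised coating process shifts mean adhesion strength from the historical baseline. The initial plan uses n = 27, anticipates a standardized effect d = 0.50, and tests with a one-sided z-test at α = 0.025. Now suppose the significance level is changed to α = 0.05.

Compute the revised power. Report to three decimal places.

Power ≈ 0.830

δ = d·√n = 0.50 × √27 = 2.5981 (unchanged). New critical value: z_{0.05} = 1.645.
Revised power = P(Z > 1.645 − δ) = Φ(0.953) = 0.8298.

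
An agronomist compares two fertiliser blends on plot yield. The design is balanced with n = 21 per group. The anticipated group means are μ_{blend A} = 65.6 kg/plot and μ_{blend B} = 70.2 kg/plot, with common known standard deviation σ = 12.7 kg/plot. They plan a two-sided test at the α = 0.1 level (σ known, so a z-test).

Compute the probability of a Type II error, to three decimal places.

Standardized effect: d = |μ_{blend A} − μ_{blend B}| / σ = |65.6 − 70.2| / 12.7 = 0.3622
Noncentrality parameter: δ = d·√(n/2) = 0.3622 × √(21/2) = 1.1737
Critical value for a two-sided test at α = 0.1: z_{α/2} = 1.645.
Power = Φ(δ − 1.645) + Φ(−δ − 1.645) = Φ(-0.471) + Φ(-2.819) = 0.3188 + 0.0024 = 0.3212.
Type II error: β = 1 − power = 1 − 0.3212 = 0.6788.

β ≈ 0.679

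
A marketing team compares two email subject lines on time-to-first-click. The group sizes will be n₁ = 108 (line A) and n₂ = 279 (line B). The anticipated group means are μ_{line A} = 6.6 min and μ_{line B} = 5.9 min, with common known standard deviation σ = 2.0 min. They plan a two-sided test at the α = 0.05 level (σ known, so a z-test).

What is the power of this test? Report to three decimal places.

Power ≈ 0.870

Standardized effect: d = |μ_{line A} − μ_{line B}| / σ = |6.6 − 5.9| / 2.0 = 0.3500
Noncentrality parameter: λ = d / √(1/n₁ + 1/n₂) = 0.3500 / √(1/108 + 1/279) = 3.0884
Critical value for a two-sided test at α = 0.05: z_{α/2} = 1.960.
Power = Φ(λ − 1.960) + Φ(−λ − 1.960) = Φ(1.128) + Φ(-5.048) = 0.8704 + 0.0000 = 0.8704.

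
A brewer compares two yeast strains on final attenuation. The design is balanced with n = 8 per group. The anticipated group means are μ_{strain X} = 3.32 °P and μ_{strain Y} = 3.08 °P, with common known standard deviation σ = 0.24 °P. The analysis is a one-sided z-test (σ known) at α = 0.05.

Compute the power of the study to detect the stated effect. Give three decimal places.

Power ≈ 0.639

Standardized effect: d = |μ_{strain X} − μ_{strain Y}| / σ = |3.32 − 3.08| / 0.24 = 1.0000
Noncentrality parameter: δ = d·√(n/2) = 1.0000 × √(8/2) = 2.0000
Critical value for a one-sided test at α = 0.05: z_α = 1.645.
Power = Φ(δ − 1.645) = Φ(0.355) = 0.6388.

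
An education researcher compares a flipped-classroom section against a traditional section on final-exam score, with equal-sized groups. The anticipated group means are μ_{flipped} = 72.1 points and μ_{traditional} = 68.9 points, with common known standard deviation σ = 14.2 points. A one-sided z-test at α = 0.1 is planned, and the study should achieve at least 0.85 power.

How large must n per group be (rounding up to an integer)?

Standardized effect: d = |μ_{flipped} − μ_{traditional}| / σ = |72.1 − 68.9| / 14.2 = 0.2254
Set Φ(δ − 1.282) = 0.85; then δ − 1.282 = Φ⁻¹(0.85) = 1.036, giving δ = 2.318.
δ = d·√(n/2) ⇒ n = 2(δ/d)² = 2 × (2.318 / 0.2254)² = 211.61.
Round up to the next whole unit.

n = 212 per group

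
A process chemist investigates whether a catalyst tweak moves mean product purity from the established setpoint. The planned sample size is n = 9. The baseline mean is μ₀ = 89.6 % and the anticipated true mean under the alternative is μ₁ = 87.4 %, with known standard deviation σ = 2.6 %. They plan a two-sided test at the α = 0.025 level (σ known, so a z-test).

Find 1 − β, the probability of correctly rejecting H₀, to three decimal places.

Power ≈ 0.617

Standardized effect: d = |μ₁ − μ₀| / σ = |87.4 − 89.6| / 2.6 = 0.8462
Noncentrality parameter: δ = d·√n = 0.8462 × √9 = 2.5385
Two-sided α = 0.025 → critical value z_{0.0125} = 2.241.
Power = Φ(δ − 2.241) + Φ(−δ − 2.241) = Φ(0.297) + Φ(-4.780) = 0.6168 + 0.0000 = 0.6168.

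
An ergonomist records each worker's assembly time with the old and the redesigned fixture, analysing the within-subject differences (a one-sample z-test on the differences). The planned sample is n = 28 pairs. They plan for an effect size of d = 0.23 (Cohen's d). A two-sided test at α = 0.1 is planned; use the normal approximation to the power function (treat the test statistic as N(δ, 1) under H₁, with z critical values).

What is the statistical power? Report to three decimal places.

Noncentrality parameter: δ = d·√n = 0.23 × √28 = 1.2170
Critical value for a two-sided test at α = 0.1: z_{α/2} = 1.645.
Power = Φ(δ − 1.645) + Φ(−δ − 1.645) = Φ(-0.428) + Φ(-2.862) = 0.3344 + 0.0021 = 0.3365.

Power ≈ 0.337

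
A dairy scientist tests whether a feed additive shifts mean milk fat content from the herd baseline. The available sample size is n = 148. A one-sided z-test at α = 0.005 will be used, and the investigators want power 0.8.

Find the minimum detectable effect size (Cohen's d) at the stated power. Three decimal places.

Need Φ(δ − 2.576) = 0.8, so δ = 2.576 + 0.842 = 3.417.
δ = d·√n ⇒ d = δ/√n = 3.417/√148 = 0.2809.

d ≈ 0.281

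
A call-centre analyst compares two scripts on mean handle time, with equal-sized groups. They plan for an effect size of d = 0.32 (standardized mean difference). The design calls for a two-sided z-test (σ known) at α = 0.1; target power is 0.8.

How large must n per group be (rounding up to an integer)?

n = 121 per group

Set Φ(δ − 1.645) = 0.8; then δ − 1.645 = Φ⁻¹(0.8) = 0.842, giving δ = 2.486.
(Ignoring the negligible lower-tail rejection probability gives the usual closed-form inversion.)
δ = d·√(n/2) ⇒ n = 2(δ/d)² = 2 × (2.486 / 0.32)² = 120.75.
Round up to the next whole unit.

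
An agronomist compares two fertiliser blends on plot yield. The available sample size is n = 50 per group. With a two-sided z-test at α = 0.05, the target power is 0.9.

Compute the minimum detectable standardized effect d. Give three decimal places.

d ≈ 0.648

Required noncentrality: δ = z_{0.025} + z_{0.10} = 1.960 + 1.282 = 3.242.
(Lower-tail contribution to power is negligible for δ > 0.)
δ = d·√(n/2) ⇒ d = δ/√(n/2) = 3.242/√(50/2) = 0.6483.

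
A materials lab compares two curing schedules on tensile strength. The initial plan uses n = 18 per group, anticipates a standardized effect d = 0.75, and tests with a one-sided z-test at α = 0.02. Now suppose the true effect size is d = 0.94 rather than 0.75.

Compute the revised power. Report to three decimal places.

Power ≈ 0.778

With d = 0.94: δ = d·√(n/2) = 0.94 × √(18/2) = 2.8200. Critical value z_{0.02} = 2.054.
Revised power = Φ(δ − 2.054) = Φ(0.766) = 0.7782.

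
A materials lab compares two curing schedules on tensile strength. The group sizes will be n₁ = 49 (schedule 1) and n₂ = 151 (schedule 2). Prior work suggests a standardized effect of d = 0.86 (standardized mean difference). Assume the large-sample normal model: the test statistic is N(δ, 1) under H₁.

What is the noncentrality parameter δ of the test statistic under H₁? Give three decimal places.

δ ≈ 5.231

The noncentrality parameter scales effect size by the design's sample-size factor: δ = d / √(1/n₁ + 1/n₂) = 0.86 / √(1/49 + 1/151) = 5.2308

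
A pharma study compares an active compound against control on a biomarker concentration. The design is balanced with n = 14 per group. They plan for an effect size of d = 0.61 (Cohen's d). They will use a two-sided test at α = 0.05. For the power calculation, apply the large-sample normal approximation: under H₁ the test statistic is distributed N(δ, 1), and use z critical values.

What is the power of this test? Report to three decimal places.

Power ≈ 0.365

Noncentrality parameter: δ = d·√(n/2) = 0.61 × √(14/2) = 1.6139
Critical value for a two-sided test at α = 0.05: z_{α/2} = 1.960.
Power = Φ(δ − 1.960) + Φ(−δ − 1.960) = Φ(-0.346) + Φ(-3.574) = 0.3647 + 0.0002 = 0.3648.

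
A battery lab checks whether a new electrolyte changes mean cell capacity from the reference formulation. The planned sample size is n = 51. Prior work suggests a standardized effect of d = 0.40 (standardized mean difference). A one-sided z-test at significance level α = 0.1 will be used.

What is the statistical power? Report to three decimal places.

Power ≈ 0.942

Noncentrality parameter: δ = d·√n = 0.40 × √51 = 2.8566
Critical value for a one-sided test at α = 0.1: z_α = 1.282.
Power = Φ(δ − 1.282) = Φ(1.575) = 0.9424.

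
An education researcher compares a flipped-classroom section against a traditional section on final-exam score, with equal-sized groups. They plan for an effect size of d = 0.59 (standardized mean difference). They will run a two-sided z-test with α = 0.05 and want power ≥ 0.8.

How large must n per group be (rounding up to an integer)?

Set Φ(δ − 1.960) = 0.8; then δ − 1.960 = Φ⁻¹(0.8) = 0.842, giving δ = 2.802.
(Ignoring the negligible lower-tail rejection probability gives the usual closed-form inversion.)
δ = d·√(n/2) ⇒ n = 2(δ/d)² = 2 × (2.802 / 0.59)² = 45.10.
Round up to the next whole unit.

n = 46 per group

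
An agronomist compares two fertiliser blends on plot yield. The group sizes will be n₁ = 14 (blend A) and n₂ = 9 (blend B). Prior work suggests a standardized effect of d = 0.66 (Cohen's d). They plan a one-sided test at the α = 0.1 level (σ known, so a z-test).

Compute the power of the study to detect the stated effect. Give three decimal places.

Power ≈ 0.604

Noncentrality parameter: δ = d / √(1/n₁ + 1/n₂) = 0.66 / √(1/14 + 1/9) = 1.5448
Critical value for a one-sided test at α = 0.1: z_α = 1.282.
Power = Φ(δ − 1.282) = Φ(0.263) = 0.6038.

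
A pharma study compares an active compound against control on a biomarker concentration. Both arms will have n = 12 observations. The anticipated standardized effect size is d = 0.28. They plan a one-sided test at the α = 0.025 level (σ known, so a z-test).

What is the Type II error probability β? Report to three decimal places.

Noncentrality parameter: δ = d·√(n/2) = 0.28 × √(12/2) = 0.6859
One-sided α = 0.025 → critical value z_{0.025} = 1.960.
Power = Φ(δ − 1.960) = Φ(-1.274) = 0.1013.
Type II error: β = 1 − power = 1 − 0.1013 = 0.8987.

β ≈ 0.899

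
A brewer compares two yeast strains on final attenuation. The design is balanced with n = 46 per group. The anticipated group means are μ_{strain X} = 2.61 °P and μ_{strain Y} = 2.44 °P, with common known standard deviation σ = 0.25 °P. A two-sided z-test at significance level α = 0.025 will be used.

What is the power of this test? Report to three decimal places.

Standardized effect: d = |μ_{strain X} − μ_{strain Y}| / σ = |2.61 − 2.44| / 0.25 = 0.6800
Noncentrality parameter: δ = d·√(n/2) = 0.6800 × √(46/2) = 3.2612
Two-sided α = 0.025 → critical value z_{0.0125} = 2.241.
Power = Φ(δ − 2.241) + Φ(−δ − 2.241) = Φ(1.020) + Φ(-5.503) = 0.8461 + 0.0000 = 0.8461.

Power ≈ 0.846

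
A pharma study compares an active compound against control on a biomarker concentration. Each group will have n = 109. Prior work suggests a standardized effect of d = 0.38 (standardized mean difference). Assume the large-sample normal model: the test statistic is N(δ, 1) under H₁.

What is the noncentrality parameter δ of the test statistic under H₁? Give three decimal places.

δ = d·√(n/2) = 0.38 × √(109/2) = 2.8053

δ ≈ 2.805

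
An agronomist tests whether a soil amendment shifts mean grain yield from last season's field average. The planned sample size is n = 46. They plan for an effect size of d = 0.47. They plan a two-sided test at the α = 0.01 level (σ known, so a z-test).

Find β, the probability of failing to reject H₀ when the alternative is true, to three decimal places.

Noncentrality parameter: δ = d·√n = 0.47 × √46 = 3.1877
Two-sided α = 0.01 → critical value z_{0.005} = 2.576.
Power = Φ(δ − 2.576) + Φ(−δ − 2.576) = Φ(0.612) + Φ(-5.764) = 0.7297 + 0.0000 = 0.7297.
Type II error: β = 1 − power = 1 − 0.7297 = 0.2703.

β ≈ 0.270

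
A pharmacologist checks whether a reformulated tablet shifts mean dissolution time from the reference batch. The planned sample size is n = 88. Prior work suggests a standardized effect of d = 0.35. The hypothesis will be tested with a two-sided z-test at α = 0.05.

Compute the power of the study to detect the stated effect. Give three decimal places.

Power ≈ 0.907

Noncentrality parameter: δ = d·√n = 0.35 × √88 = 3.2833
Two-sided α = 0.05 → critical value z_{0.025} = 1.960.
Power = Φ(δ − 1.960) + Φ(−δ − 1.960) = Φ(1.323) + Φ(-5.243) = 0.9071 + 0.0000 = 0.9071.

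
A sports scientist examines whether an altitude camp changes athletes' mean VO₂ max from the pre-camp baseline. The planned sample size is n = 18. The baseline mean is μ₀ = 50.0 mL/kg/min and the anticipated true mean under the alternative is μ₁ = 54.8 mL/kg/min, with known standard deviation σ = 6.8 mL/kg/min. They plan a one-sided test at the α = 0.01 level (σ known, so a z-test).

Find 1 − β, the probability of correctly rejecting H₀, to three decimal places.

Power ≈ 0.748

Standardized effect: d = |μ₁ − μ₀| / σ = |54.8 − 50.0| / 6.8 = 0.7059
Noncentrality parameter: λ = d·√n = 0.7059 × √18 = 2.9948
One-sided α = 0.01 → critical value z_{0.01} = 2.326.
Power = Φ(λ − 2.326) = Φ(0.668) = 0.7481.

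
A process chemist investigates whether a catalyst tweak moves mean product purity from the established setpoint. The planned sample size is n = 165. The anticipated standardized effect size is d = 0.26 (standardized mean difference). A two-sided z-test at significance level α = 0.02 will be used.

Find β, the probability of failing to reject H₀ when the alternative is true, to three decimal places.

Noncentrality parameter: δ = d·√n = 0.26 × √165 = 3.3398
Critical value for a two-sided test at α = 0.02: z_{α/2} = 2.326.
Power = Φ(δ − 2.326) + Φ(−δ − 2.326) = Φ(1.013) + Φ(-5.666) = 0.8446 + 0.0000 = 0.8446.
Type II error: β = 1 − power = 1 − 0.8446 = 0.1554.

β ≈ 0.155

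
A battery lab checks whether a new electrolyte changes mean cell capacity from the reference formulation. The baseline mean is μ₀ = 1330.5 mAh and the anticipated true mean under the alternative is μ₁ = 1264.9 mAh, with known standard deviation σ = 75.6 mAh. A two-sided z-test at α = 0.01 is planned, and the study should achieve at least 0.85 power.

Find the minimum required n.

Standardized effect: d = |μ₁ − μ₀| / σ = |1264.9 − 1330.5| / 75.6 = 0.8677
For power 0.85 need Φ(δ − z_{0.005}) = 0.85, so δ = z_{0.005} + z_{0.15} = 2.576 + 1.036 = 3.612.
(The Φ(−δ − z_{α/2}) term is vanishingly small for δ > 0 and is dropped in the standard sample-size formula.)
δ = d·√n ⇒ n = (δ/d)² = (3.612 / 0.8677)² = 17.33.
Round up to the next whole unit.

n = 18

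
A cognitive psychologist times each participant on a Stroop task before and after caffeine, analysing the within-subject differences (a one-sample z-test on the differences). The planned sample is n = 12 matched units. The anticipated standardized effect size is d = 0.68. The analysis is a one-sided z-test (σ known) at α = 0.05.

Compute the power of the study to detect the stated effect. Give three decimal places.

Noncentrality parameter: δ = d·√n = 0.68 × √12 = 2.3556
Critical value for a one-sided test at α = 0.05: z_α = 1.645.
Power = Φ(δ − 1.645) = Φ(0.711) = 0.7614.

Power ≈ 0.761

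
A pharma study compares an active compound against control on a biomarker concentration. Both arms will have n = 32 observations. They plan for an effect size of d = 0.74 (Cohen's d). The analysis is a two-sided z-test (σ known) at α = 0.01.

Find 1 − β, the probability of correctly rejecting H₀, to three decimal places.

Noncentrality parameter: δ = d·√(n/2) = 0.74 × √(32/2) = 2.9600
Critical value for a two-sided test at α = 0.01: z_{α/2} = 2.576.
Power = Φ(δ − 2.576) + Φ(−δ − 2.576) = Φ(0.384) + Φ(-5.536) = 0.6496 + 0.0000 = 0.6496.

Power ≈ 0.650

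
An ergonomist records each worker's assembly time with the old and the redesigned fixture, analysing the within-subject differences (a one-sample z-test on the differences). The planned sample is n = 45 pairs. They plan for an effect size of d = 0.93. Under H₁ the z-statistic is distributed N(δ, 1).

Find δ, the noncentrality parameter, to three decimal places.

δ ≈ 6.239

δ = d·√n = 0.93 × √45 = 6.2386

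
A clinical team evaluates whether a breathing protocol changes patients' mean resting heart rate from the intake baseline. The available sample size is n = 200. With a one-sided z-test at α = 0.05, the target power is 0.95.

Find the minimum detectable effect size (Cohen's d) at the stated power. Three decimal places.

d ≈ 0.233

Required noncentrality: δ = z_{0.05} + z_{0.05} = 1.645 + 1.645 = 3.290.
δ = d·√n ⇒ d = δ/√n = 3.290/√200 = 0.2326.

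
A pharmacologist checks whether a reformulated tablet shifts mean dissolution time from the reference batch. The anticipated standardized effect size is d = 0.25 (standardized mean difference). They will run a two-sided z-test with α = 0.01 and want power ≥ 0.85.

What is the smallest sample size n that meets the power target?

n = 209

Set Φ(δ − 2.576) = 0.85; then δ − 2.576 = Φ⁻¹(0.85) = 1.036, giving δ = 3.612.
(Ignoring the negligible lower-tail rejection probability gives the usual closed-form inversion.)
δ = d·√n ⇒ n = (δ/d)² = (3.612 / 0.25)² = 208.78.
Rounding up, n = 209.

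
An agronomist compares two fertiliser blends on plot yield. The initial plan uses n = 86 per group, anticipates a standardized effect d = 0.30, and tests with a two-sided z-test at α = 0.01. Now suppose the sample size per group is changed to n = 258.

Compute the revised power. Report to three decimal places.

With n = 258 per group: δ = d·√(n/2) = 0.30 × √(258/2) = 3.4073. Critical value z_{0.005} = 2.576.
Revised power = Φ(δ − 2.576) + Φ(−δ − 2.576) = Φ(0.832) + Φ(-5.983) = 0.7972 + 0.0000 = 0.7972.

Power ≈ 0.797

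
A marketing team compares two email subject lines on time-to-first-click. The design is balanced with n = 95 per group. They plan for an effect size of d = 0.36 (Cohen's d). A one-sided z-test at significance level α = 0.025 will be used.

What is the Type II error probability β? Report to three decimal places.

Noncentrality parameter: δ = d·√(n/2) = 0.36 × √(95/2) = 2.4811
One-sided α = 0.025 → critical value z_{0.025} = 1.960.
Power = Φ(δ − 1.960) = Φ(0.521) = 0.6989.
Type II error: β = 1 − power = 1 − 0.6989 = 0.3011.

β ≈ 0.301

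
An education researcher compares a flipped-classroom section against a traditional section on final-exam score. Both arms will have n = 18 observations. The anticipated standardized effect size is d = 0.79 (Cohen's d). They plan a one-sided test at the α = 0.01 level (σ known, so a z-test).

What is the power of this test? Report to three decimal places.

Power ≈ 0.517

Noncentrality parameter: δ = d·√(n/2) = 0.79 × √(18/2) = 2.3700
Critical value for a one-sided test at α = 0.01: z_α = 2.326.
Power = P(Z > 2.326 − δ) = Φ(0.044) = 0.5174.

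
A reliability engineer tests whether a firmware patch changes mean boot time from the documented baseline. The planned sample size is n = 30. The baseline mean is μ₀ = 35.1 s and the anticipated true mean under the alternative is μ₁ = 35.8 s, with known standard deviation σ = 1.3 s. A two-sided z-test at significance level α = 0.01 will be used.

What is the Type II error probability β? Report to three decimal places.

β ≈ 0.354

Standardized effect: d = |μ₁ − μ₀| / σ = |35.8 − 35.1| / 1.3 = 0.5385
Noncentrality parameter: δ = d·√n = 0.5385 × √30 = 2.9493
Critical value for a two-sided test at α = 0.01: z_{α/2} = 2.576.
Power = Φ(δ − 2.576) + Φ(−δ − 2.576) = Φ(0.373) + Φ(-5.525) = 0.6456 + 0.0000 = 0.6456.
Type II error: β = 1 − power = 1 − 0.6456 = 0.3544.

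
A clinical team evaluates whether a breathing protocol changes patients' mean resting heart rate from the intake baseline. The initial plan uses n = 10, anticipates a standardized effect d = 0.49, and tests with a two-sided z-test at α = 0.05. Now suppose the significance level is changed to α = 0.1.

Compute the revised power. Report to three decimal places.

Power ≈ 0.463

δ = d·√n = 0.49 × √10 = 1.5495 (unchanged). New critical value: z_{0.05} = 1.645.
Revised power = Φ(δ − 1.645) + Φ(−δ − 1.645) = Φ(-0.095) + Φ(-3.194) = 0.4620 + 0.0007 = 0.4627.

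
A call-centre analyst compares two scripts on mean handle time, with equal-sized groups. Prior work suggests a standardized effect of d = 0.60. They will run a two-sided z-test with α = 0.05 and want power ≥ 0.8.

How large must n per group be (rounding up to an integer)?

n = 44 per group

For power 0.8 need Φ(δ − z_{0.025}) = 0.8, so δ = z_{0.025} + z_{0.20} = 1.960 + 0.842 = 2.802.
(For δ > 0 the lower-tail rejection region contributes negligibly to power, so the one-term inversion is standard.)
δ = d·√(n/2) ⇒ n = 2(δ/d)² = 2 × (2.802 / 0.60)² = 43.60.
Rounding up, n = 44 per group.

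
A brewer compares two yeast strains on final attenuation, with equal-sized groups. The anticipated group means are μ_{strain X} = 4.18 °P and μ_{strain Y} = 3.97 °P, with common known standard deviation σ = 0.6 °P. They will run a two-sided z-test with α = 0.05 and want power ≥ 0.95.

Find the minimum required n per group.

n = 213 per group

Standardized effect: d = |μ_{strain X} − μ_{strain Y}| / σ = |4.18 − 3.97| / 0.6 = 0.3500
For power 0.95 need Φ(δ − z_{0.025}) = 0.95, so δ = z_{0.025} + z_{0.05} = 1.960 + 1.645 = 3.605.
(Ignoring the negligible lower-tail rejection probability gives the usual closed-form inversion.)
δ = d·√(n/2) ⇒ n = 2(δ/d)² = 2 × (3.605 / 0.3500)² = 212.16.
Rounding up, n = 213 per group.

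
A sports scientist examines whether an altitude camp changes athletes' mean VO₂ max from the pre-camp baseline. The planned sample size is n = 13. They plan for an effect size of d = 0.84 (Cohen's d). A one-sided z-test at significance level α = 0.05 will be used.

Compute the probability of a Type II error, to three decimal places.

β ≈ 0.083

Noncentrality parameter: λ = d·√n = 0.84 × √13 = 3.0287
One-sided α = 0.05 → critical value z_{0.05} = 1.645.
Power = P(Z > 1.645 − λ) = Φ(1.384) = 0.9168.
Type II error: β = 1 − power = 1 − 0.9168 = 0.0832.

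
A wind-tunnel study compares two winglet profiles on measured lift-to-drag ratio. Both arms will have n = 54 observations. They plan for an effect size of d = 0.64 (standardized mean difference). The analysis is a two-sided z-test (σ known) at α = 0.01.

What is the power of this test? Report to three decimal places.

Noncentrality parameter: δ = d·√(n/2) = 0.64 × √(54/2) = 3.3255
Two-sided α = 0.01 → critical value z_{0.005} = 2.576.
Power = Φ(δ − 2.576) + Φ(−δ − 2.576) = Φ(0.750) + Φ(-5.901) = 0.7733 + 0.0000 = 0.7733.

Power ≈ 0.773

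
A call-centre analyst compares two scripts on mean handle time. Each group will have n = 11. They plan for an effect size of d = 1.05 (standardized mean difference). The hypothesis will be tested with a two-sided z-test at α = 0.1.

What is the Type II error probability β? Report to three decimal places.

β ≈ 0.207

Noncentrality parameter: δ = d·√(n/2) = 1.05 × √(11/2) = 2.4625
Two-sided α = 0.1 → critical value z_{0.05} = 1.645.
Power = Φ(δ − 1.645) + Φ(−δ − 1.645) = Φ(0.818) + Φ(-4.107) = 0.7932 + 0.0000 = 0.7932.
Type II error: β = 1 − power = 1 − 0.7932 = 0.2068.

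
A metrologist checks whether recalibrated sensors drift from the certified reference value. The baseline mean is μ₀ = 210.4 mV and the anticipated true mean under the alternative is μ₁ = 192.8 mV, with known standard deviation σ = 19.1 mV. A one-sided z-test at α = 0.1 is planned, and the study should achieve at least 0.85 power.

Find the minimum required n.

n = 7

Standardized effect: d = |μ₁ − μ₀| / σ = |192.8 − 210.4| / 19.1 = 0.9215
For power 0.85 need Φ(δ − z_{0.1}) = 0.85, so δ = z_{0.1} + z_{0.15} = 1.282 + 1.036 = 2.318.
δ = d·√n ⇒ n = (δ/d)² = (2.318 / 0.9215)² = 6.33.
Rounding up, n = 7.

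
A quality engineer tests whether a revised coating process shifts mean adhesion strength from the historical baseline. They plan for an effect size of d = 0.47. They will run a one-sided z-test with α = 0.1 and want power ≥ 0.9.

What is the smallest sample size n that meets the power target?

n = 30

For power 0.9 need Φ(δ − z_{0.1}) = 0.9, so δ = z_{0.1} + z_{0.10} = 1.282 + 1.282 = 2.563.
δ = d·√n ⇒ n = (δ/d)² = (2.563 / 0.47)² = 29.74.
Rounding up, n = 30.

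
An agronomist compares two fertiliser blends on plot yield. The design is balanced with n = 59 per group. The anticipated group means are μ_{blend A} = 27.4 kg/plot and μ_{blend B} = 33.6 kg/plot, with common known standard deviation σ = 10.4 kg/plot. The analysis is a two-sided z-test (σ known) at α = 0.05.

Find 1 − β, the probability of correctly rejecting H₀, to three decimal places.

Standardized effect: d = |μ_{blend A} − μ_{blend B}| / σ = |27.4 − 33.6| / 10.4 = 0.5962
Noncentrality parameter: δ = d·√(n/2) = 0.5962 × √(59/2) = 3.2379
Critical value for a two-sided test at α = 0.05: z_{α/2} = 1.960.
Power = Φ(δ − 1.960) + Φ(−δ − 1.960) = Φ(1.278) + Φ(-5.198) = 0.8994 + 0.0000 = 0.8994.

Power ≈ 0.899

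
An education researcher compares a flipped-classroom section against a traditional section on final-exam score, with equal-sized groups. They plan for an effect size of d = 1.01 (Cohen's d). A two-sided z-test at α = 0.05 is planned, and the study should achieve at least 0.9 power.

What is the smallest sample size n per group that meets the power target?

For power 0.9 need Φ(δ − z_{0.025}) = 0.9, so δ = z_{0.025} + z_{0.10} = 1.960 + 1.282 = 3.242.
(Ignoring the negligible lower-tail rejection probability gives the usual closed-form inversion.)
δ = d·√(n/2) ⇒ n = 2(δ/d)² = 2 × (3.242 / 1.01)² = 20.60.
Round up to the next whole unit.

n = 21 per group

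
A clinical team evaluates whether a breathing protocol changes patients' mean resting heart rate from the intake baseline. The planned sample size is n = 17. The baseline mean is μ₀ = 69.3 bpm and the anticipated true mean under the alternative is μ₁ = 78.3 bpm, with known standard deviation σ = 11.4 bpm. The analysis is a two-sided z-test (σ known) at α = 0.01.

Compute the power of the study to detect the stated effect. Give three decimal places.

Power ≈ 0.752

Standardized effect: d = |μ₁ − μ₀| / σ = |78.3 − 69.3| / 11.4 = 0.7895
Noncentrality parameter: δ = d·√n = 0.7895 × √17 = 3.2551
Critical value for a two-sided test at α = 0.01: z_{α/2} = 2.576.
Power = Φ(δ − 2.576) + Φ(−δ − 2.576) = Φ(0.679) + Φ(-5.831) = 0.7515 + 0.0000 = 0.7515.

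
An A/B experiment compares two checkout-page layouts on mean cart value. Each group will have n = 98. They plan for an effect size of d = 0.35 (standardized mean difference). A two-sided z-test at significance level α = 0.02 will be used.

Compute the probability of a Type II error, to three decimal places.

Noncentrality parameter: δ = d·√(n/2) = 0.35 × √(98/2) = 2.4500
Two-sided α = 0.02 → critical value z_{0.01} = 2.326.
Power = Φ(δ − 2.326) + Φ(−δ − 2.326) = Φ(0.124) + Φ(-4.776) = 0.5492 + 0.0000 = 0.5492.
Type II error: β = 1 − power = 1 − 0.5492 = 0.4508.

β ≈ 0.451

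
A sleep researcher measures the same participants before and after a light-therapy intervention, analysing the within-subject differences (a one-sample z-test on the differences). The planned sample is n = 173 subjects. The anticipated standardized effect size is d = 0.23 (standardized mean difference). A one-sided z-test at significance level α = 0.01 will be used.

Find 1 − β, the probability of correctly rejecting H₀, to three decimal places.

Noncentrality parameter: δ = d·√n = 0.23 × √173 = 3.0252
Critical value for a one-sided test at α = 0.01: z_α = 2.326.
Power = P(Z > 2.326 − δ) = Φ(0.699) = 0.7577.

Power ≈ 0.758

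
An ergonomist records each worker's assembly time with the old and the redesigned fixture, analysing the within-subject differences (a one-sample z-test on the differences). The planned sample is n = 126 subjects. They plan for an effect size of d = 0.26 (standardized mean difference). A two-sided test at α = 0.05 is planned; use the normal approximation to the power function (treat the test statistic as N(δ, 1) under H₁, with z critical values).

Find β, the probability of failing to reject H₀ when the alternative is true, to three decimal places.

β ≈ 0.169

Noncentrality parameter: δ = d·√n = 0.26 × √126 = 2.9185
Critical value for a two-sided test at α = 0.05: z_{α/2} = 1.960.
Power = Φ(δ − 1.960) + Φ(−δ − 1.960) = Φ(0.959) + Φ(-4.878) = 0.8311 + 0.0000 = 0.8311.
Type II error: β = 1 − power = 1 − 0.8311 = 0.1689.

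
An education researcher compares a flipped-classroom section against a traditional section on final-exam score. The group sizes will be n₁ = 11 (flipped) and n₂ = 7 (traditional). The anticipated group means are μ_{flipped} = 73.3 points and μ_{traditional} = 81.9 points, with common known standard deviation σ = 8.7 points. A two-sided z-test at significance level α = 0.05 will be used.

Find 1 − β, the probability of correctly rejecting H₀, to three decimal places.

Standardized effect: d = |μ_{flipped} − μ_{traditional}| / σ = |73.3 − 81.9| / 8.7 = 0.9885
Noncentrality parameter: δ = d / √(1/n₁ + 1/n₂) = 0.9885 / √(1/11 + 1/7) = 2.0445
Two-sided α = 0.05 → critical value z_{0.025} = 1.960.
Power = Φ(δ − 1.960) + Φ(−δ − 1.960) = Φ(0.085) + Φ(-4.004) = 0.5337 + 0.0000 = 0.5337.

Power ≈ 0.534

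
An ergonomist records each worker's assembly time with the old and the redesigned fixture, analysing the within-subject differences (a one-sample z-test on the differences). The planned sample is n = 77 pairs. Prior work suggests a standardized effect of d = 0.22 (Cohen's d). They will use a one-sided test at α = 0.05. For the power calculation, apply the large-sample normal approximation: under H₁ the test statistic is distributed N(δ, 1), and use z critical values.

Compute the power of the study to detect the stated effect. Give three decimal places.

Noncentrality parameter: δ = d·√n = 0.22 × √77 = 1.9305
One-sided α = 0.05 → critical value z_{0.05} = 1.645.
Power = P(Z > 1.645 − δ) = Φ(0.286) = 0.6124.

Power ≈ 0.612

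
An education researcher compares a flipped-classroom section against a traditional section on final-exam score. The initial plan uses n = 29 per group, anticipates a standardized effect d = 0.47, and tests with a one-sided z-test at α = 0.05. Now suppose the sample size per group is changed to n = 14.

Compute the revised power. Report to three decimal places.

With n = 14 per group: δ = d·√(n/2) = 0.47 × √(14/2) = 1.2435. Critical value z_{0.05} = 1.645.
Revised power = Φ(δ − 1.645) = Φ(-0.401) = 0.3441.

Power ≈ 0.344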